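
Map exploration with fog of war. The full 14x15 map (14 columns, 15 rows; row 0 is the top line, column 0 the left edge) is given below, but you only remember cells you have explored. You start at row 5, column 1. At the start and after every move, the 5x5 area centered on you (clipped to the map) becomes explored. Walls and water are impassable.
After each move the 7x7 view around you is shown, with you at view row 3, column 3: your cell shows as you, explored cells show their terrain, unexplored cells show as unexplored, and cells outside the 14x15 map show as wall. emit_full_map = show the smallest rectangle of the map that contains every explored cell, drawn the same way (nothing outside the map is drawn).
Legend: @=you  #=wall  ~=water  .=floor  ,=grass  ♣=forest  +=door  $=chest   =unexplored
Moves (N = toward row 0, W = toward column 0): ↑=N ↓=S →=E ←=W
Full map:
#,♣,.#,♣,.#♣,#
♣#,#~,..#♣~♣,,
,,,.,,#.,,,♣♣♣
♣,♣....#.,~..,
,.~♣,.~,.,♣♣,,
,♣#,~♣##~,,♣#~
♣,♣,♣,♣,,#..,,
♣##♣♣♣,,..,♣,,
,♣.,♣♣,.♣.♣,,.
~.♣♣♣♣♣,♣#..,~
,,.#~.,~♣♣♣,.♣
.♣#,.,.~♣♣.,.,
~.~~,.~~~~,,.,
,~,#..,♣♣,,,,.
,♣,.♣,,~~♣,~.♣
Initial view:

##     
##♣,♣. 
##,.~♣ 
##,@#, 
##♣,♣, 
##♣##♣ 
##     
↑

##     
##,,,. 
##♣,♣. 
##,@~♣ 
##,♣#, 
##♣,♣, 
##♣##♣ 

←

###    
###,,,.
###♣,♣.
###@.~♣
###,♣#,
###♣,♣,
###♣##♣

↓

###,,,.
###♣,♣.
###,.~♣
###@♣#,
###♣,♣,
###♣##♣
###    

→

##,,,. 
##♣,♣. 
##,.~♣ 
##,@#, 
##♣,♣, 
##♣##♣ 
##     

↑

##     
##,,,. 
##♣,♣. 
##,@~♣ 
##,♣#, 
##♣,♣, 
##♣##♣ 

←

###    
###,,,.
###♣,♣.
###@.~♣
###,♣#,
###♣,♣,
###♣##♣

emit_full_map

,,,.
♣,♣.
@.~♣
,♣#,
♣,♣,
♣##♣

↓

###,,,.
###♣,♣.
###,.~♣
###@♣#,
###♣,♣,
###♣##♣
###    


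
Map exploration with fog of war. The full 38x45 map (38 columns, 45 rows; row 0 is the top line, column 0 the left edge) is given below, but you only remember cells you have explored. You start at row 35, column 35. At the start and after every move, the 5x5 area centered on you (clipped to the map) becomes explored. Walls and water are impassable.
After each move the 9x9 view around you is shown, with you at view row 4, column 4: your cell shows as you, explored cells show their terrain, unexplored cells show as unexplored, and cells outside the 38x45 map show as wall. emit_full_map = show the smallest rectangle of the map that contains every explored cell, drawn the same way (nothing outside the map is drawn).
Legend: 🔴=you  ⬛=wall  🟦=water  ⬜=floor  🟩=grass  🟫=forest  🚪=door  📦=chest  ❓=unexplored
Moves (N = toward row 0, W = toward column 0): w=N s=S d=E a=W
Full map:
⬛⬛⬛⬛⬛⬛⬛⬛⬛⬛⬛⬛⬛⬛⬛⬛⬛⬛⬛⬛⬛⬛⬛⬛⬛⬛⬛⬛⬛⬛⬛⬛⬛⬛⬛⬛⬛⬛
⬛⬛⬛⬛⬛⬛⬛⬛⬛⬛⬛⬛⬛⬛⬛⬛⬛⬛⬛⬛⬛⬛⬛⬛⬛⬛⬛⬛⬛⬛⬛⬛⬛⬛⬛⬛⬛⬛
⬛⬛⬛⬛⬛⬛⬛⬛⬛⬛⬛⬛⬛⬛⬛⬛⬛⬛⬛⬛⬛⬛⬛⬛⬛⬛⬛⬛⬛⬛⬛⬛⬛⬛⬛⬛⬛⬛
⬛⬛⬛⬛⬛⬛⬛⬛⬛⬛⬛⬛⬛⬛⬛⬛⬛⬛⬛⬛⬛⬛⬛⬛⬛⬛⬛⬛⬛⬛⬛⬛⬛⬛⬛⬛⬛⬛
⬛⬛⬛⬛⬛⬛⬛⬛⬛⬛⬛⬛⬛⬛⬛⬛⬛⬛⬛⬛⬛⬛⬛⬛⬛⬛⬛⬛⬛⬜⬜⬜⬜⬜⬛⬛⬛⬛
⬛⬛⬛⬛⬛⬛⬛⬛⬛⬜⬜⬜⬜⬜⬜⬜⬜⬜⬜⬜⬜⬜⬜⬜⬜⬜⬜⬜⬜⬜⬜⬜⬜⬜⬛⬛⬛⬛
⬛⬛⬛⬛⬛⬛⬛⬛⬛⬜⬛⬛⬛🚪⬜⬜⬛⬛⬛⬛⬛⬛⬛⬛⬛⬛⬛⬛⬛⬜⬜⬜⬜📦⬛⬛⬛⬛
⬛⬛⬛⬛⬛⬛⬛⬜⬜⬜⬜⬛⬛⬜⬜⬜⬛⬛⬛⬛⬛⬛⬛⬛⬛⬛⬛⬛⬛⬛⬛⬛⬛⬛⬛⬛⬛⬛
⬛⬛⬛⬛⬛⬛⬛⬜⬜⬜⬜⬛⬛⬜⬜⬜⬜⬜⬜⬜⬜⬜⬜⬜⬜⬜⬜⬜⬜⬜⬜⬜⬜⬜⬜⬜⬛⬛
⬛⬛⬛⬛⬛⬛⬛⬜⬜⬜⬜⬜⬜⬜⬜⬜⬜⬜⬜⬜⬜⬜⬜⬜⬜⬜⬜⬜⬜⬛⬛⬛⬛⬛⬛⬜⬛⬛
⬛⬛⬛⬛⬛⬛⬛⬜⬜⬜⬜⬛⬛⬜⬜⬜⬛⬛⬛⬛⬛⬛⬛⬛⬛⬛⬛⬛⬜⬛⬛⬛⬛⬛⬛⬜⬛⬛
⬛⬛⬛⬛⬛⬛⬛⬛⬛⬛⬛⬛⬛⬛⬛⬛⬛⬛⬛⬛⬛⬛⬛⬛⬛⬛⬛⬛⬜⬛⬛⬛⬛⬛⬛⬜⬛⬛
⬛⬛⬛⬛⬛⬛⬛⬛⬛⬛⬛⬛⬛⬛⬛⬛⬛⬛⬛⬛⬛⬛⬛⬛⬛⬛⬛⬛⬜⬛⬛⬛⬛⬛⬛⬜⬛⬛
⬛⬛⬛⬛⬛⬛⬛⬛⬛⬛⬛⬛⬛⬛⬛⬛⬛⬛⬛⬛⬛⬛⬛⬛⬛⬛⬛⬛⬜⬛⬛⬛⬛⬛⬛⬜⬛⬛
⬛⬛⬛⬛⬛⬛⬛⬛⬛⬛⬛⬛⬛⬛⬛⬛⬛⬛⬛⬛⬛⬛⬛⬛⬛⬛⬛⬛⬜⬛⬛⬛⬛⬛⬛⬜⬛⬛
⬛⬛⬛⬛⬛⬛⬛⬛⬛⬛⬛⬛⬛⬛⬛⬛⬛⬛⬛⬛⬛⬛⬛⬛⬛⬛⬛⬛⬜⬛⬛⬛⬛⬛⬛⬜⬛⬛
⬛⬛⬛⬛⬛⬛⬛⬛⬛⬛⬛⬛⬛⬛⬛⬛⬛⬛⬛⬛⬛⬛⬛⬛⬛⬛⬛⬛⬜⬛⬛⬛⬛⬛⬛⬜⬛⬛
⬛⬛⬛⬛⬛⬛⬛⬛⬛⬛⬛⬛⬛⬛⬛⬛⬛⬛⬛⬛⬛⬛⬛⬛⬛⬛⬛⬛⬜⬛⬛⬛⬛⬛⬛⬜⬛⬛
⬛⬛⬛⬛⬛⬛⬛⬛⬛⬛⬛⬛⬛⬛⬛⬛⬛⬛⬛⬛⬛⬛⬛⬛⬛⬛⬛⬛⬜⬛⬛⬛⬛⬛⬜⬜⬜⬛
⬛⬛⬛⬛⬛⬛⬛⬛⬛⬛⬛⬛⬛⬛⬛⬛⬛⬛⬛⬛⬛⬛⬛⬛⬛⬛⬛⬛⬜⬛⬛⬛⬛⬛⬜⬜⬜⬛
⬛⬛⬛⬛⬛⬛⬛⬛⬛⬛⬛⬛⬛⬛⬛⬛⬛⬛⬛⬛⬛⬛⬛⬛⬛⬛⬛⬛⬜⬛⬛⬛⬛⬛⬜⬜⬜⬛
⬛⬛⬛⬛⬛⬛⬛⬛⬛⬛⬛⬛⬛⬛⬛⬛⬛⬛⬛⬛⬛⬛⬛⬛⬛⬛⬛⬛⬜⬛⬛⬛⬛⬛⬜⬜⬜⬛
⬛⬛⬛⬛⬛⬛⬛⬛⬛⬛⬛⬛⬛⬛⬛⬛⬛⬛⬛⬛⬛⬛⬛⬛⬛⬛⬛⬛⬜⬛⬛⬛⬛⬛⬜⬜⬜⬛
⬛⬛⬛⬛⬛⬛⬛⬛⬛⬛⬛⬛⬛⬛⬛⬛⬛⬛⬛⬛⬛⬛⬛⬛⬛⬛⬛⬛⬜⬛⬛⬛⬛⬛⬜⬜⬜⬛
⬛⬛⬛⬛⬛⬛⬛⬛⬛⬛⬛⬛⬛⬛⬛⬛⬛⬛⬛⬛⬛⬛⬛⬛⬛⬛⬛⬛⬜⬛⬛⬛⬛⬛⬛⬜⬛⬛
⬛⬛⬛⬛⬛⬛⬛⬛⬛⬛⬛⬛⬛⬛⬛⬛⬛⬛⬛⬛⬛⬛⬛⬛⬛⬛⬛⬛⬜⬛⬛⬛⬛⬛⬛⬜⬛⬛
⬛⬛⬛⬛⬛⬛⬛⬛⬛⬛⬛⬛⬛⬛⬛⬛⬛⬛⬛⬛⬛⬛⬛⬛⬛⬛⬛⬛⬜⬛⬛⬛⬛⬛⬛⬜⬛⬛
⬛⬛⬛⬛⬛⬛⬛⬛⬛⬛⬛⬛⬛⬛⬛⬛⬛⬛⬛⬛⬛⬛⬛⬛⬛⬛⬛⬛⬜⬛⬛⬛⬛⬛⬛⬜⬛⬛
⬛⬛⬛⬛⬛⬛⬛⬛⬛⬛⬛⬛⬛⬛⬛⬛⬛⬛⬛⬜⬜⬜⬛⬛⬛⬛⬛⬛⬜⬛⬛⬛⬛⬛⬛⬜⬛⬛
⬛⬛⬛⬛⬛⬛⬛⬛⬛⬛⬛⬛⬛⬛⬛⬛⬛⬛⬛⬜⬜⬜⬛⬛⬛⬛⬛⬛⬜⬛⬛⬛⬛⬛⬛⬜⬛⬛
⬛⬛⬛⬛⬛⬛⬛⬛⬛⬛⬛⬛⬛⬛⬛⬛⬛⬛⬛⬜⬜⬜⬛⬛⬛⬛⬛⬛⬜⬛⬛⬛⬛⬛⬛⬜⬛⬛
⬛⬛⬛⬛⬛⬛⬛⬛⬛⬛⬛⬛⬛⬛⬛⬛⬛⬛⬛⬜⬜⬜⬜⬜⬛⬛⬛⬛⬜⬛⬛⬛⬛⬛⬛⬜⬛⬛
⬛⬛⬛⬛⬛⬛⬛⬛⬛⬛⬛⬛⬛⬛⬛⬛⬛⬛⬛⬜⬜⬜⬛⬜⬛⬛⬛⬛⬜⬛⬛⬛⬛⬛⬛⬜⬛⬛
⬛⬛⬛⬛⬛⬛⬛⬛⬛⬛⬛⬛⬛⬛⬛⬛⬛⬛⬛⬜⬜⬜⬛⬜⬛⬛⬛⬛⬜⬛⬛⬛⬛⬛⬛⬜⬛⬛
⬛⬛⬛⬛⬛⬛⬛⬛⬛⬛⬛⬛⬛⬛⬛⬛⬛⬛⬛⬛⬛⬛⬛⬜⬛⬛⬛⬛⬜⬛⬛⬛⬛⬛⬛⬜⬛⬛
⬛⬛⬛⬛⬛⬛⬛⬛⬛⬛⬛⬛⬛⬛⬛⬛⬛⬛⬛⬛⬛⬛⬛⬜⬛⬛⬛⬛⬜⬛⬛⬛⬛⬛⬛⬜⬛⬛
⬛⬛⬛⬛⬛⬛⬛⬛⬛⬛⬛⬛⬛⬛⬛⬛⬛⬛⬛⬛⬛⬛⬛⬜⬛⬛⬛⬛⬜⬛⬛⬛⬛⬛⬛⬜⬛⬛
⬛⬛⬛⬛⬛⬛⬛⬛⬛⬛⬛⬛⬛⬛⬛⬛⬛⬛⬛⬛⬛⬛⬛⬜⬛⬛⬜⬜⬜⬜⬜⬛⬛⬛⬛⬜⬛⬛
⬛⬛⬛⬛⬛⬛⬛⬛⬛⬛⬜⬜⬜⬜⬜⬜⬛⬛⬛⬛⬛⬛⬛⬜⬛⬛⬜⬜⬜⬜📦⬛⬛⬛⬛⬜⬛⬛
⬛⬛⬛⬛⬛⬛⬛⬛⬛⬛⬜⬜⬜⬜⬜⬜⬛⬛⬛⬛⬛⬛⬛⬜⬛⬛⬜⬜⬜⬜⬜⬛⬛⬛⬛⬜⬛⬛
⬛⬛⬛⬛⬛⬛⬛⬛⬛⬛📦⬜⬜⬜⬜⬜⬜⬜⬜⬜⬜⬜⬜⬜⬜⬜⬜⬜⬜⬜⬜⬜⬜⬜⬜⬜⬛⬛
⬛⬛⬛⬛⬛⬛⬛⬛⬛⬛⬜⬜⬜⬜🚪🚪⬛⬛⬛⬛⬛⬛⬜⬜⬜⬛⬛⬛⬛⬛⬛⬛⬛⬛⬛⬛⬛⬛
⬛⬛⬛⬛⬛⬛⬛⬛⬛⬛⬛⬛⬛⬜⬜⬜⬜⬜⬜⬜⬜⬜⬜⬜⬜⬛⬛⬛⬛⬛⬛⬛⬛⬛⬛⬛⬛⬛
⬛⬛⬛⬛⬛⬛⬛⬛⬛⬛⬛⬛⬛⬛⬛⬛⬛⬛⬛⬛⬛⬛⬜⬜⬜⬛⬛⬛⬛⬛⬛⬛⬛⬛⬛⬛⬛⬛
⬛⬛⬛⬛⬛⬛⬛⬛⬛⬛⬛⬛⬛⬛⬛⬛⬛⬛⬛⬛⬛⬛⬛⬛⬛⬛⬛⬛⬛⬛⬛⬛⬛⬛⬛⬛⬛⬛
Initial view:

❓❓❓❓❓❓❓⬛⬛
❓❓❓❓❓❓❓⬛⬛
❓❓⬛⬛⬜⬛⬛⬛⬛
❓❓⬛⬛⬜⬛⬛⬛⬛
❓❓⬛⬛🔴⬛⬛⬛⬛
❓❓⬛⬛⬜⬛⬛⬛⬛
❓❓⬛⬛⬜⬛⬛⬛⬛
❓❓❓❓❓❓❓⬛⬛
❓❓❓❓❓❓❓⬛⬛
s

❓❓❓❓❓❓❓⬛⬛
❓❓⬛⬛⬜⬛⬛⬛⬛
❓❓⬛⬛⬜⬛⬛⬛⬛
❓❓⬛⬛⬜⬛⬛⬛⬛
❓❓⬛⬛🔴⬛⬛⬛⬛
❓❓⬛⬛⬜⬛⬛⬛⬛
❓❓⬛⬛⬜⬛⬛⬛⬛
❓❓❓❓❓❓❓⬛⬛
❓❓❓❓❓❓❓⬛⬛

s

❓❓⬛⬛⬜⬛⬛⬛⬛
❓❓⬛⬛⬜⬛⬛⬛⬛
❓❓⬛⬛⬜⬛⬛⬛⬛
❓❓⬛⬛⬜⬛⬛⬛⬛
❓❓⬛⬛🔴⬛⬛⬛⬛
❓❓⬛⬛⬜⬛⬛⬛⬛
❓❓⬛⬛⬜⬛⬛⬛⬛
❓❓❓❓❓❓❓⬛⬛
❓❓❓❓❓❓❓⬛⬛

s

❓❓⬛⬛⬜⬛⬛⬛⬛
❓❓⬛⬛⬜⬛⬛⬛⬛
❓❓⬛⬛⬜⬛⬛⬛⬛
❓❓⬛⬛⬜⬛⬛⬛⬛
❓❓⬛⬛🔴⬛⬛⬛⬛
❓❓⬛⬛⬜⬛⬛⬛⬛
❓❓⬜⬜⬜⬛⬛⬛⬛
❓❓❓❓❓❓❓⬛⬛
❓❓❓❓❓❓❓⬛⬛

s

❓❓⬛⬛⬜⬛⬛⬛⬛
❓❓⬛⬛⬜⬛⬛⬛⬛
❓❓⬛⬛⬜⬛⬛⬛⬛
❓❓⬛⬛⬜⬛⬛⬛⬛
❓❓⬛⬛🔴⬛⬛⬛⬛
❓❓⬜⬜⬜⬛⬛⬛⬛
❓❓⬛⬛⬛⬛⬛⬛⬛
❓❓❓❓❓❓❓⬛⬛
❓❓❓❓❓❓❓⬛⬛

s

❓❓⬛⬛⬜⬛⬛⬛⬛
❓❓⬛⬛⬜⬛⬛⬛⬛
❓❓⬛⬛⬜⬛⬛⬛⬛
❓❓⬛⬛⬜⬛⬛⬛⬛
❓❓⬜⬜🔴⬛⬛⬛⬛
❓❓⬛⬛⬛⬛⬛⬛⬛
❓❓⬛⬛⬛⬛⬛⬛⬛
❓❓❓❓❓❓❓⬛⬛
❓❓❓❓❓❓❓⬛⬛

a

❓❓❓⬛⬛⬜⬛⬛⬛
❓❓❓⬛⬛⬜⬛⬛⬛
❓❓⬛⬛⬛⬜⬛⬛⬛
❓❓⬛⬛⬛⬜⬛⬛⬛
❓❓⬜⬜🔴⬜⬛⬛⬛
❓❓⬛⬛⬛⬛⬛⬛⬛
❓❓⬛⬛⬛⬛⬛⬛⬛
❓❓❓❓❓❓❓❓⬛
❓❓❓❓❓❓❓❓⬛

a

❓❓❓❓⬛⬛⬜⬛⬛
❓❓❓❓⬛⬛⬜⬛⬛
❓❓⬛⬛⬛⬛⬜⬛⬛
❓❓⬛⬛⬛⬛⬜⬛⬛
❓❓⬜⬜🔴⬜⬜⬛⬛
❓❓⬛⬛⬛⬛⬛⬛⬛
❓❓⬛⬛⬛⬛⬛⬛⬛
❓❓❓❓❓❓❓❓❓
❓❓❓❓❓❓❓❓❓

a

❓❓❓❓❓⬛⬛⬜⬛
❓❓❓❓❓⬛⬛⬜⬛
❓❓📦⬛⬛⬛⬛⬜⬛
❓❓⬜⬛⬛⬛⬛⬜⬛
❓❓⬜⬜🔴⬜⬜⬜⬛
❓❓⬛⬛⬛⬛⬛⬛⬛
❓❓⬛⬛⬛⬛⬛⬛⬛
❓❓❓❓❓❓❓❓❓
❓❓❓❓❓❓❓❓❓

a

❓❓❓❓❓❓⬛⬛⬜
❓❓❓❓❓❓⬛⬛⬜
❓❓⬜📦⬛⬛⬛⬛⬜
❓❓⬜⬜⬛⬛⬛⬛⬜
❓❓⬜⬜🔴⬜⬜⬜⬜
❓❓⬛⬛⬛⬛⬛⬛⬛
❓❓⬛⬛⬛⬛⬛⬛⬛
❓❓❓❓❓❓❓❓❓
❓❓❓❓❓❓❓❓❓

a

❓❓❓❓❓❓❓⬛⬛
❓❓❓❓❓❓❓⬛⬛
❓❓⬜⬜📦⬛⬛⬛⬛
❓❓⬜⬜⬜⬛⬛⬛⬛
❓❓⬜⬜🔴⬜⬜⬜⬜
❓❓⬛⬛⬛⬛⬛⬛⬛
❓❓⬛⬛⬛⬛⬛⬛⬛
❓❓❓❓❓❓❓❓❓
❓❓❓❓❓❓❓❓❓

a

❓❓❓❓❓❓❓❓⬛
❓❓❓❓❓❓❓❓⬛
❓❓⬜⬜⬜📦⬛⬛⬛
❓❓⬜⬜⬜⬜⬛⬛⬛
❓❓⬜⬜🔴⬜⬜⬜⬜
❓❓⬛⬛⬛⬛⬛⬛⬛
❓❓⬛⬛⬛⬛⬛⬛⬛
❓❓❓❓❓❓❓❓❓
❓❓❓❓❓❓❓❓❓

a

❓❓❓❓❓❓❓❓❓
❓❓❓❓❓❓❓❓❓
❓❓⬜⬜⬜⬜📦⬛⬛
❓❓⬜⬜⬜⬜⬜⬛⬛
❓❓⬜⬜🔴⬜⬜⬜⬜
❓❓⬛⬛⬛⬛⬛⬛⬛
❓❓⬛⬛⬛⬛⬛⬛⬛
❓❓❓❓❓❓❓❓❓
❓❓❓❓❓❓❓❓❓

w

❓❓❓❓❓❓❓❓❓
❓❓❓❓❓❓❓❓❓
❓❓⬜⬜⬜⬜⬜❓❓
❓❓⬜⬜⬜⬜📦⬛⬛
❓❓⬜⬜🔴⬜⬜⬛⬛
❓❓⬜⬜⬜⬜⬜⬜⬜
❓❓⬛⬛⬛⬛⬛⬛⬛
❓❓⬛⬛⬛⬛⬛⬛⬛
❓❓❓❓❓❓❓❓❓

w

❓❓❓❓❓❓❓❓❓
❓❓❓❓❓❓❓❓❓
❓❓⬛⬛⬜⬛⬛❓❓
❓❓⬜⬜⬜⬜⬜❓❓
❓❓⬜⬜🔴⬜📦⬛⬛
❓❓⬜⬜⬜⬜⬜⬛⬛
❓❓⬜⬜⬜⬜⬜⬜⬜
❓❓⬛⬛⬛⬛⬛⬛⬛
❓❓⬛⬛⬛⬛⬛⬛⬛

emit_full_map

❓❓❓❓❓❓❓⬛⬛⬜⬛⬛
❓❓❓❓❓❓❓⬛⬛⬜⬛⬛
❓❓❓❓❓❓❓⬛⬛⬜⬛⬛
⬛⬛⬜⬛⬛❓❓⬛⬛⬜⬛⬛
⬜⬜⬜⬜⬜❓❓⬛⬛⬜⬛⬛
⬜⬜🔴⬜📦⬛⬛⬛⬛⬜⬛⬛
⬜⬜⬜⬜⬜⬛⬛⬛⬛⬜⬛⬛
⬜⬜⬜⬜⬜⬜⬜⬜⬜⬜⬛⬛
⬛⬛⬛⬛⬛⬛⬛⬛⬛⬛⬛⬛
⬛⬛⬛⬛⬛⬛⬛⬛⬛⬛⬛⬛

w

❓❓❓❓❓❓❓❓❓
❓❓❓❓❓❓❓❓❓
❓❓⬛⬛⬜⬛⬛❓❓
❓❓⬛⬛⬜⬛⬛❓❓
❓❓⬜⬜🔴⬜⬜❓❓
❓❓⬜⬜⬜⬜📦⬛⬛
❓❓⬜⬜⬜⬜⬜⬛⬛
❓❓⬜⬜⬜⬜⬜⬜⬜
❓❓⬛⬛⬛⬛⬛⬛⬛

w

❓❓❓❓❓❓❓❓❓
❓❓❓❓❓❓❓❓❓
❓❓⬛⬛⬜⬛⬛❓❓
❓❓⬛⬛⬜⬛⬛❓❓
❓❓⬛⬛🔴⬛⬛❓❓
❓❓⬜⬜⬜⬜⬜❓❓
❓❓⬜⬜⬜⬜📦⬛⬛
❓❓⬜⬜⬜⬜⬜⬛⬛
❓❓⬜⬜⬜⬜⬜⬜⬜

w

❓❓❓❓❓❓❓❓❓
❓❓❓❓❓❓❓❓❓
❓❓⬛⬛⬜⬛⬛❓❓
❓❓⬛⬛⬜⬛⬛❓❓
❓❓⬛⬛🔴⬛⬛❓❓
❓❓⬛⬛⬜⬛⬛❓❓
❓❓⬜⬜⬜⬜⬜❓❓
❓❓⬜⬜⬜⬜📦⬛⬛
❓❓⬜⬜⬜⬜⬜⬛⬛

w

❓❓❓❓❓❓❓❓❓
❓❓❓❓❓❓❓❓❓
❓❓⬛⬛⬜⬛⬛❓❓
❓❓⬛⬛⬜⬛⬛❓❓
❓❓⬛⬛🔴⬛⬛❓❓
❓❓⬛⬛⬜⬛⬛❓❓
❓❓⬛⬛⬜⬛⬛❓❓
❓❓⬜⬜⬜⬜⬜❓❓
❓❓⬜⬜⬜⬜📦⬛⬛

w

❓❓❓❓❓❓❓❓❓
❓❓❓❓❓❓❓❓❓
❓❓⬛⬛⬜⬛⬛❓❓
❓❓⬛⬛⬜⬛⬛❓❓
❓❓⬛⬛🔴⬛⬛❓❓
❓❓⬛⬛⬜⬛⬛❓❓
❓❓⬛⬛⬜⬛⬛❓❓
❓❓⬛⬛⬜⬛⬛❓❓
❓❓⬜⬜⬜⬜⬜❓❓

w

❓❓❓❓❓❓❓❓❓
❓❓❓❓❓❓❓❓❓
❓❓⬛⬛⬜⬛⬛❓❓
❓❓⬛⬛⬜⬛⬛❓❓
❓❓⬛⬛🔴⬛⬛❓❓
❓❓⬛⬛⬜⬛⬛❓❓
❓❓⬛⬛⬜⬛⬛❓❓
❓❓⬛⬛⬜⬛⬛❓❓
❓❓⬛⬛⬜⬛⬛❓❓

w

❓❓❓❓❓❓❓❓❓
❓❓❓❓❓❓❓❓❓
❓❓⬛⬛⬜⬛⬛❓❓
❓❓⬛⬛⬜⬛⬛❓❓
❓❓⬛⬛🔴⬛⬛❓❓
❓❓⬛⬛⬜⬛⬛❓❓
❓❓⬛⬛⬜⬛⬛❓❓
❓❓⬛⬛⬜⬛⬛❓❓
❓❓⬛⬛⬜⬛⬛❓❓

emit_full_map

⬛⬛⬜⬛⬛❓❓❓❓❓❓❓
⬛⬛⬜⬛⬛❓❓❓❓❓❓❓
⬛⬛🔴⬛⬛❓❓❓❓❓❓❓
⬛⬛⬜⬛⬛❓❓❓❓❓❓❓
⬛⬛⬜⬛⬛❓❓⬛⬛⬜⬛⬛
⬛⬛⬜⬛⬛❓❓⬛⬛⬜⬛⬛
⬛⬛⬜⬛⬛❓❓⬛⬛⬜⬛⬛
⬛⬛⬜⬛⬛❓❓⬛⬛⬜⬛⬛
⬜⬜⬜⬜⬜❓❓⬛⬛⬜⬛⬛
⬜⬜⬜⬜📦⬛⬛⬛⬛⬜⬛⬛
⬜⬜⬜⬜⬜⬛⬛⬛⬛⬜⬛⬛
⬜⬜⬜⬜⬜⬜⬜⬜⬜⬜⬛⬛
⬛⬛⬛⬛⬛⬛⬛⬛⬛⬛⬛⬛
⬛⬛⬛⬛⬛⬛⬛⬛⬛⬛⬛⬛

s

❓❓❓❓❓❓❓❓❓
❓❓⬛⬛⬜⬛⬛❓❓
❓❓⬛⬛⬜⬛⬛❓❓
❓❓⬛⬛⬜⬛⬛❓❓
❓❓⬛⬛🔴⬛⬛❓❓
❓❓⬛⬛⬜⬛⬛❓❓
❓❓⬛⬛⬜⬛⬛❓❓
❓❓⬛⬛⬜⬛⬛❓❓
❓❓⬛⬛⬜⬛⬛❓❓


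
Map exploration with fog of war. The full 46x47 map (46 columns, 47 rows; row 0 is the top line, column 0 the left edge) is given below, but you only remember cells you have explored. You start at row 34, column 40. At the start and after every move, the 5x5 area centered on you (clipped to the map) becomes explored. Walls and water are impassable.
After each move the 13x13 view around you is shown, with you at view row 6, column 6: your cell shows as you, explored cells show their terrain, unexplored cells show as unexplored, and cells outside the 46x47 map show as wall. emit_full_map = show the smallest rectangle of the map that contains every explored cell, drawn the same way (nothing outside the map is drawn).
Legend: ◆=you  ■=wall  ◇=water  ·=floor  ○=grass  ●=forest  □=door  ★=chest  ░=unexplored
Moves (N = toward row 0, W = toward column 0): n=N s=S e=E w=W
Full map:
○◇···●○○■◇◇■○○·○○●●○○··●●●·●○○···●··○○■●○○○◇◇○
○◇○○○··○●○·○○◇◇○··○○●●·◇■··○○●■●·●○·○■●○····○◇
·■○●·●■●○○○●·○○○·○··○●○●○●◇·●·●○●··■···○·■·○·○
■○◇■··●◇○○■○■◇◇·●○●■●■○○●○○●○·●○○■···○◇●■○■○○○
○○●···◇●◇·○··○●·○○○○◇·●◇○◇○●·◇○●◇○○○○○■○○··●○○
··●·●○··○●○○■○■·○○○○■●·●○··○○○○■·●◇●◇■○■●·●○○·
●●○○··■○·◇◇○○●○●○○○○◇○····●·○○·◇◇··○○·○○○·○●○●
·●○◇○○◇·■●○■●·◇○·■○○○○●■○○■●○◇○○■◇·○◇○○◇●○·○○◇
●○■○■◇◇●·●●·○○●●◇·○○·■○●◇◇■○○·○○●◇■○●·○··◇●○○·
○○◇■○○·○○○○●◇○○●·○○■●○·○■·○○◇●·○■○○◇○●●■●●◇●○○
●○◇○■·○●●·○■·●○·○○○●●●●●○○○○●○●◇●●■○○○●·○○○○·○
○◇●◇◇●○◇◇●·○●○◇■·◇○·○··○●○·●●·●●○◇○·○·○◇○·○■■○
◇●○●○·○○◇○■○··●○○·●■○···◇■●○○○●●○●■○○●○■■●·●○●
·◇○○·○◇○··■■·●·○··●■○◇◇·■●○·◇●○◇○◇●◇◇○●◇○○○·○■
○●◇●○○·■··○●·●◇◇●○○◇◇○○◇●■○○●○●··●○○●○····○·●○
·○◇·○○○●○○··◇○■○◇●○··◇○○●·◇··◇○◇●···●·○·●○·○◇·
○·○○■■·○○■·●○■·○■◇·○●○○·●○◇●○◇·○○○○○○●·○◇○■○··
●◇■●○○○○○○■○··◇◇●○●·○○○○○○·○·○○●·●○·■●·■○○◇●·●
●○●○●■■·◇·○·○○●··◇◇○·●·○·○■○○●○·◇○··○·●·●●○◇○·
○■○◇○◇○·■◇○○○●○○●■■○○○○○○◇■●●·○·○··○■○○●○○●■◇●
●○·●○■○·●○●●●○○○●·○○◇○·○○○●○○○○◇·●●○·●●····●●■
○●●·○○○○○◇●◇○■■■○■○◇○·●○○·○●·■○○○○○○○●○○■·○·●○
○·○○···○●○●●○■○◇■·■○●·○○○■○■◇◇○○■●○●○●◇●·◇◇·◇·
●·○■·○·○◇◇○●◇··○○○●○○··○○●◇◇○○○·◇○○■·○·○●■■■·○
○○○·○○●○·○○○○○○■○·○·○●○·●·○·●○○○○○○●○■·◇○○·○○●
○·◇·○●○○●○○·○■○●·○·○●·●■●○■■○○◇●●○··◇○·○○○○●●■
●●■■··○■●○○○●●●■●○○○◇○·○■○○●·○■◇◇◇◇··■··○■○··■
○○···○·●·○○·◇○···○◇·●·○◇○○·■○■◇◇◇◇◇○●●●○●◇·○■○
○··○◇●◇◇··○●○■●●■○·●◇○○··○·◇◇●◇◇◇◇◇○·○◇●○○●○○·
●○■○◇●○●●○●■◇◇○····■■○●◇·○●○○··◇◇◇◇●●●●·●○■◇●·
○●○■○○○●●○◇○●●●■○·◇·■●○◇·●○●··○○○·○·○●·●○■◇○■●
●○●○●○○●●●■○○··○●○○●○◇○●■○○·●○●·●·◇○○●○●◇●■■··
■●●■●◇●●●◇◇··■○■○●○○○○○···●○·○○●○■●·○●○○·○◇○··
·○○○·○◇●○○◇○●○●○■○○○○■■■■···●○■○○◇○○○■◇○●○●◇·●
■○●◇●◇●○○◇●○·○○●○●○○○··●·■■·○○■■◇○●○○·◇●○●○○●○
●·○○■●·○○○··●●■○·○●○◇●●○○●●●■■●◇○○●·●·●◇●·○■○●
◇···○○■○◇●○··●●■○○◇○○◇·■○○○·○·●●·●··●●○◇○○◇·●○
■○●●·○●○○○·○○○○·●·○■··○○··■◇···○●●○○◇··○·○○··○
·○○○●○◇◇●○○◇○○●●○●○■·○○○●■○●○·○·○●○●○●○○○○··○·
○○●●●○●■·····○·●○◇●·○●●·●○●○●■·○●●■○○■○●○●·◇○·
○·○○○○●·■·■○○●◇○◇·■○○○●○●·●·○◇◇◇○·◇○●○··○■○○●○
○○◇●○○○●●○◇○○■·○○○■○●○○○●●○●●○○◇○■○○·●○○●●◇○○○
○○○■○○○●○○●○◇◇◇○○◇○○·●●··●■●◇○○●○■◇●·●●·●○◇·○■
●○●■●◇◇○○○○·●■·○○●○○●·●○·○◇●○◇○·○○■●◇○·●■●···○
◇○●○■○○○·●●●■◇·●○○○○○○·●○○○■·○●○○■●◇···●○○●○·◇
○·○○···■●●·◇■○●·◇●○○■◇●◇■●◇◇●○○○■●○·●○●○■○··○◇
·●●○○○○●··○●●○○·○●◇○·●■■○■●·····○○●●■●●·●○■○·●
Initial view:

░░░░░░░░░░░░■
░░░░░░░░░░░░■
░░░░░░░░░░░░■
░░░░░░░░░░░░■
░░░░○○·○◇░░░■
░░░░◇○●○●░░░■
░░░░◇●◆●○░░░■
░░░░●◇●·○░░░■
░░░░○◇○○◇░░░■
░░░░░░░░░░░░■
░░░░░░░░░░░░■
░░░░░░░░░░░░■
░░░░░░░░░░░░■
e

░░░░░░░░░░░■■
░░░░░░░░░░░■■
░░░░░░░░░░░■■
░░░░░░░░░░░■■
░░░○○·○◇○░░■■
░░░◇○●○●◇░░■■
░░░◇●○◆○○░░■■
░░░●◇●·○■░░■■
░░░○◇○○◇·░░■■
░░░░░░░░░░░■■
░░░░░░░░░░░■■
░░░░░░░░░░░■■
░░░░░░░░░░░■■

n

░░░░░░░░░░░■■
░░░░░░░░░░░■■
░░░░░░░░░░░■■
░░░░░░░░░░░■■
░░░░●◇●■■░░■■
░░░○○·○◇○░░■■
░░░◇○●◆●◇░░■■
░░░◇●○●○○░░■■
░░░●◇●·○■░░■■
░░░○◇○○◇·░░■■
░░░░░░░░░░░■■
░░░░░░░░░░░■■
░░░░░░░░░░░■■

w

░░░░░░░░░░░░■
░░░░░░░░░░░░■
░░░░░░░░░░░░■
░░░░░░░░░░░░■
░░░░○●◇●■■░░■
░░░░○○·○◇○░░■
░░░░◇○◆○●◇░░■
░░░░◇●○●○○░░■
░░░░●◇●·○■░░■
░░░░○◇○○◇·░░■
░░░░░░░░░░░░■
░░░░░░░░░░░░■
░░░░░░░░░░░░■

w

░░░░░░░░░░░░░
░░░░░░░░░░░░░
░░░░░░░░░░░░░
░░░░░░░░░░░░░
░░░░●○●◇●■■░░
░░░░●○○·○◇○░░
░░░░■◇◆●○●◇░░
░░░░·◇●○●○○░░
░░░░·●◇●·○■░░
░░░░░○◇○○◇·░░
░░░░░░░░░░░░░
░░░░░░░░░░░░░
░░░░░░░░░░░░░

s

░░░░░░░░░░░░░
░░░░░░░░░░░░░
░░░░░░░░░░░░░
░░░░●○●◇●■■░░
░░░░●○○·○◇○░░
░░░░■◇○●○●◇░░
░░░░·◇◆○●○○░░
░░░░·●◇●·○■░░
░░░░●○◇○○◇·░░
░░░░░░░░░░░░░
░░░░░░░░░░░░░
░░░░░░░░░░░░░
░░░░░░░░░░░░░

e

░░░░░░░░░░░░■
░░░░░░░░░░░░■
░░░░░░░░░░░░■
░░░●○●◇●■■░░■
░░░●○○·○◇○░░■
░░░■◇○●○●◇░░■
░░░·◇●◆●○○░░■
░░░·●◇●·○■░░■
░░░●○◇○○◇·░░■
░░░░░░░░░░░░■
░░░░░░░░░░░░■
░░░░░░░░░░░░■
░░░░░░░░░░░░■

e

░░░░░░░░░░░■■
░░░░░░░░░░░■■
░░░░░░░░░░░■■
░░●○●◇●■■░░■■
░░●○○·○◇○░░■■
░░■◇○●○●◇░░■■
░░·◇●○◆○○░░■■
░░·●◇●·○■░░■■
░░●○◇○○◇·░░■■
░░░░░░░░░░░■■
░░░░░░░░░░░■■
░░░░░░░░░░░■■
░░░░░░░░░░░■■

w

░░░░░░░░░░░░■
░░░░░░░░░░░░■
░░░░░░░░░░░░■
░░░●○●◇●■■░░■
░░░●○○·○◇○░░■
░░░■◇○●○●◇░░■
░░░·◇●◆●○○░░■
░░░·●◇●·○■░░■
░░░●○◇○○◇·░░■
░░░░░░░░░░░░■
░░░░░░░░░░░░■
░░░░░░░░░░░░■
░░░░░░░░░░░░■

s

░░░░░░░░░░░░■
░░░░░░░░░░░░■
░░░●○●◇●■■░░■
░░░●○○·○◇○░░■
░░░■◇○●○●◇░░■
░░░·◇●○●○○░░■
░░░·●◇◆·○■░░■
░░░●○◇○○◇·░░■
░░░░·○·○○░░░■
░░░░░░░░░░░░■
░░░░░░░░░░░░■
░░░░░░░░░░░░■
░░░░░░░░░░░░■

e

░░░░░░░░░░░■■
░░░░░░░░░░░■■
░░●○●◇●■■░░■■
░░●○○·○◇○░░■■
░░■◇○●○●◇░░■■
░░·◇●○●○○░░■■
░░·●◇●◆○■░░■■
░░●○◇○○◇·░░■■
░░░·○·○○·░░■■
░░░░░░░░░░░■■
░░░░░░░░░░░■■
░░░░░░░░░░░■■
░░░░░░░░░░░■■

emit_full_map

●○●◇●■■
●○○·○◇○
■◇○●○●◇
·◇●○●○○
·●◇●◆○■
●○◇○○◇·
░·○·○○·

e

░░░░░░░░░░■■■
░░░░░░░░░░■■■
░●○●◇●■■░░■■■
░●○○·○◇○░░■■■
░■◇○●○●◇·░■■■
░·◇●○●○○●░■■■
░·●◇●·◆■○░■■■
░●○◇○○◇·●░■■■
░░·○·○○··░■■■
░░░░░░░░░░■■■
░░░░░░░░░░■■■
░░░░░░░░░░■■■
░░░░░░░░░░■■■

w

░░░░░░░░░░░■■
░░░░░░░░░░░■■
░░●○●◇●■■░░■■
░░●○○·○◇○░░■■
░░■◇○●○●◇·░■■
░░·◇●○●○○●░■■
░░·●◇●◆○■○░■■
░░●○◇○○◇·●░■■
░░░·○·○○··░■■
░░░░░░░░░░░■■
░░░░░░░░░░░■■
░░░░░░░░░░░■■
░░░░░░░░░░░■■

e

░░░░░░░░░░■■■
░░░░░░░░░░■■■
░●○●◇●■■░░■■■
░●○○·○◇○░░■■■
░■◇○●○●◇·░■■■
░·◇●○●○○●░■■■
░·●◇●·◆■○░■■■
░●○◇○○◇·●░■■■
░░·○·○○··░■■■
░░░░░░░░░░■■■
░░░░░░░░░░■■■
░░░░░░░░░░■■■
░░░░░░░░░░■■■

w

░░░░░░░░░░░■■
░░░░░░░░░░░■■
░░●○●◇●■■░░■■
░░●○○·○◇○░░■■
░░■◇○●○●◇·░■■
░░·◇●○●○○●░■■
░░·●◇●◆○■○░■■
░░●○◇○○◇·●░■■
░░░·○·○○··░■■
░░░░░░░░░░░■■
░░░░░░░░░░░■■
░░░░░░░░░░░■■
░░░░░░░░░░░■■

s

░░░░░░░░░░░■■
░░●○●◇●■■░░■■
░░●○○·○◇○░░■■
░░■◇○●○●◇·░■■
░░·◇●○●○○●░■■
░░·●◇●·○■○░■■
░░●○◇○◆◇·●░■■
░░░·○·○○··░■■
░░░░○○○··░░■■
░░░░░░░░░░░■■
░░░░░░░░░░░■■
░░░░░░░░░░░■■
░░░░░░░░░░░■■

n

░░░░░░░░░░░■■
░░░░░░░░░░░■■
░░●○●◇●■■░░■■
░░●○○·○◇○░░■■
░░■◇○●○●◇·░■■
░░·◇●○●○○●░■■
░░·●◇●◆○■○░■■
░░●○◇○○◇·●░■■
░░░·○·○○··░■■
░░░░○○○··░░■■
░░░░░░░░░░░■■
░░░░░░░░░░░■■
░░░░░░░░░░░■■

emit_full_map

●○●◇●■■░
●○○·○◇○░
■◇○●○●◇·
·◇●○●○○●
·●◇●◆○■○
●○◇○○◇·●
░·○·○○··
░░○○○··░


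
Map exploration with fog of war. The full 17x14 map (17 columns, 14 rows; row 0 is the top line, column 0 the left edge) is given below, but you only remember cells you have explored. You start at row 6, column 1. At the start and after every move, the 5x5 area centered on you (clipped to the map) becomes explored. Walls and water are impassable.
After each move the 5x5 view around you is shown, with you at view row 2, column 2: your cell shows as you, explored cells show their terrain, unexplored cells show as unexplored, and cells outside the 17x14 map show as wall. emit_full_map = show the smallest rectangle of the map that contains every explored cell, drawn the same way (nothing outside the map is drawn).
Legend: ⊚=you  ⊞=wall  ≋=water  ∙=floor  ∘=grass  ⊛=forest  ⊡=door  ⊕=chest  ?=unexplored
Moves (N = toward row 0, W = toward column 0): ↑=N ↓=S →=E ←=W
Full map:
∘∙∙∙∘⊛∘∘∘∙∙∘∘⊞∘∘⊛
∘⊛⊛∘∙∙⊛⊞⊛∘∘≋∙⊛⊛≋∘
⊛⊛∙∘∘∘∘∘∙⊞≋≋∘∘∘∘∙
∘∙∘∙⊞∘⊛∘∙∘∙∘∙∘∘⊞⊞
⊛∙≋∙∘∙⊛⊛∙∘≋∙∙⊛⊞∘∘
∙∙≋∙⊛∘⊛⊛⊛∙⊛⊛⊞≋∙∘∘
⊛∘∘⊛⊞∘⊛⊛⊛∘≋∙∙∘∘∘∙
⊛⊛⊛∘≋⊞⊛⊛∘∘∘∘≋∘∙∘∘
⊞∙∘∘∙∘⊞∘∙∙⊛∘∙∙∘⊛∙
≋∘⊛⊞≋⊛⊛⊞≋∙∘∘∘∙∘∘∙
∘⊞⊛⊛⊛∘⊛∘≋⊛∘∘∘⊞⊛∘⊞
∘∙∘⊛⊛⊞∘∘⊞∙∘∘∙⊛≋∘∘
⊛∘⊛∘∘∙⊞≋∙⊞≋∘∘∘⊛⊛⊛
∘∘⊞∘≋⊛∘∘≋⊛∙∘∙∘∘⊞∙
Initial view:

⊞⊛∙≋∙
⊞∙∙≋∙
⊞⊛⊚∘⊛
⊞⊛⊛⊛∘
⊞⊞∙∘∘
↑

⊞∘∙∘∙
⊞⊛∙≋∙
⊞∙⊚≋∙
⊞⊛∘∘⊛
⊞⊛⊛⊛∘

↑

⊞⊛⊛∙∘
⊞∘∙∘∙
⊞⊛⊚≋∙
⊞∙∙≋∙
⊞⊛∘∘⊛

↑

⊞∘⊛⊛∘
⊞⊛⊛∙∘
⊞∘⊚∘∙
⊞⊛∙≋∙
⊞∙∙≋∙

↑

⊞∘∙∙∙
⊞∘⊛⊛∘
⊞⊛⊚∙∘
⊞∘∙∘∙
⊞⊛∙≋∙

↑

⊞⊞⊞⊞⊞
⊞∘∙∙∙
⊞∘⊚⊛∘
⊞⊛⊛∙∘
⊞∘∙∘∙

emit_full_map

∘∙∙∙
∘⊚⊛∘
⊛⊛∙∘
∘∙∘∙
⊛∙≋∙
∙∙≋∙
⊛∘∘⊛
⊛⊛⊛∘
⊞∙∘∘

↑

⊞⊞⊞⊞⊞
⊞⊞⊞⊞⊞
⊞∘⊚∙∙
⊞∘⊛⊛∘
⊞⊛⊛∙∘

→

⊞⊞⊞⊞⊞
⊞⊞⊞⊞⊞
∘∙⊚∙∘
∘⊛⊛∘∙
⊛⊛∙∘∘

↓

⊞⊞⊞⊞⊞
∘∙∙∙∘
∘⊛⊚∘∙
⊛⊛∙∘∘
∘∙∘∙⊞

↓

∘∙∙∙∘
∘⊛⊛∘∙
⊛⊛⊚∘∘
∘∙∘∙⊞
⊛∙≋∙∘

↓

∘⊛⊛∘∙
⊛⊛∙∘∘
∘∙⊚∙⊞
⊛∙≋∙∘
∙∙≋∙⊛

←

⊞∘⊛⊛∘
⊞⊛⊛∙∘
⊞∘⊚∘∙
⊞⊛∙≋∙
⊞∙∙≋∙

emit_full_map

∘∙∙∙∘
∘⊛⊛∘∙
⊛⊛∙∘∘
∘⊚∘∙⊞
⊛∙≋∙∘
∙∙≋∙⊛
⊛∘∘⊛?
⊛⊛⊛∘?
⊞∙∘∘?


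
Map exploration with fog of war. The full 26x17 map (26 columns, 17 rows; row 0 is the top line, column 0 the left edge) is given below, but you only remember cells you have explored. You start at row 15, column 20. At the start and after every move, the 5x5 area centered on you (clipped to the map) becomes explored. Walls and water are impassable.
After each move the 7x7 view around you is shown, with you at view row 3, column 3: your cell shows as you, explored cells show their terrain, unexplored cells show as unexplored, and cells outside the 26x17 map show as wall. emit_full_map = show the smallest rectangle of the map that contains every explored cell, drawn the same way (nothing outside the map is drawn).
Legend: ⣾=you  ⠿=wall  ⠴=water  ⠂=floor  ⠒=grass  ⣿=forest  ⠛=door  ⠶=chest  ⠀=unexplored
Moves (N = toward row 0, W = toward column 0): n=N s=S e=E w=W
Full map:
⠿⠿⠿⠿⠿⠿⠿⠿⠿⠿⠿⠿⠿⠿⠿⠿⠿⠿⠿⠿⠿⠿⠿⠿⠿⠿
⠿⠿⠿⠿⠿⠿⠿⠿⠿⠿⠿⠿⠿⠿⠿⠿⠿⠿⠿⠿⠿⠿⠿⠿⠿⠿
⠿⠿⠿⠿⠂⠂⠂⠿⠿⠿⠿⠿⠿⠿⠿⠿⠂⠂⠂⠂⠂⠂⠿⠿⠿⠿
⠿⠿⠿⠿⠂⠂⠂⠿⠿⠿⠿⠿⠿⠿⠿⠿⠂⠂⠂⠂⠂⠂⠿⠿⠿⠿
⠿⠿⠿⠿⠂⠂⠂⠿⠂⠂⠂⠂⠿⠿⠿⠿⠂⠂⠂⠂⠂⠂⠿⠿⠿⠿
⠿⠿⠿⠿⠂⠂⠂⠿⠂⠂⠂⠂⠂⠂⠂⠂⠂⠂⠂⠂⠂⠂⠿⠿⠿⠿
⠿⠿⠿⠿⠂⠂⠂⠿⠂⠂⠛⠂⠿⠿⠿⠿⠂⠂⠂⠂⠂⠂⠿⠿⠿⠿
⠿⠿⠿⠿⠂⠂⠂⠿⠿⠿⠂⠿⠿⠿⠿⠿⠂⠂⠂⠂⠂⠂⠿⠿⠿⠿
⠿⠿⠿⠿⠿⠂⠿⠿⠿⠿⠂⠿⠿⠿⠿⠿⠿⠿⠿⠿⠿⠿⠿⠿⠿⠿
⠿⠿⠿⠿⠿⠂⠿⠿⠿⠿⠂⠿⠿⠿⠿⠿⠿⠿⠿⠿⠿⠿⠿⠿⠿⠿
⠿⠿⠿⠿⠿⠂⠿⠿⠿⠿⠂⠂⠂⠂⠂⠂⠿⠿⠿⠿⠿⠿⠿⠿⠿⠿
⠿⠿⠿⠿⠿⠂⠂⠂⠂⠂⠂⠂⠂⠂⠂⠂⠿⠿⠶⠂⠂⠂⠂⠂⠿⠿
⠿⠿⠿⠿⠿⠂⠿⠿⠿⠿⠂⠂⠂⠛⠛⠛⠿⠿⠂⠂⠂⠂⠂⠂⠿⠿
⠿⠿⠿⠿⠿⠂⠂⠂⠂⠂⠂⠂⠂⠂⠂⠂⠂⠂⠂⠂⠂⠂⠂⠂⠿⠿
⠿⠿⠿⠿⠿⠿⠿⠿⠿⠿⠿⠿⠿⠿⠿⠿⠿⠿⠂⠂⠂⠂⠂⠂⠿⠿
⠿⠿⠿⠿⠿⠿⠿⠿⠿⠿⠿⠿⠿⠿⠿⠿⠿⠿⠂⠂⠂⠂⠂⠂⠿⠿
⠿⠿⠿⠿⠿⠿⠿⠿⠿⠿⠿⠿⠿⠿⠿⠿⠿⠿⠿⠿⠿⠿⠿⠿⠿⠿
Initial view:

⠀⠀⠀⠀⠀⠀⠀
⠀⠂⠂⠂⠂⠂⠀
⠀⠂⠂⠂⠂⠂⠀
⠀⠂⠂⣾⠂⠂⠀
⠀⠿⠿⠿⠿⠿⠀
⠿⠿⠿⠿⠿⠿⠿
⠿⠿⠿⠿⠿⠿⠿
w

⠀⠀⠀⠀⠀⠀⠀
⠀⠂⠂⠂⠂⠂⠂
⠀⠿⠂⠂⠂⠂⠂
⠀⠿⠂⣾⠂⠂⠂
⠀⠿⠿⠿⠿⠿⠿
⠿⠿⠿⠿⠿⠿⠿
⠿⠿⠿⠿⠿⠿⠿

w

⠀⠀⠀⠀⠀⠀⠀
⠀⠂⠂⠂⠂⠂⠂
⠀⠿⠿⠂⠂⠂⠂
⠀⠿⠿⣾⠂⠂⠂
⠀⠿⠿⠿⠿⠿⠿
⠿⠿⠿⠿⠿⠿⠿
⠿⠿⠿⠿⠿⠿⠿

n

⠀⠀⠀⠀⠀⠀⠀
⠀⠿⠿⠂⠂⠂⠀
⠀⠂⠂⠂⠂⠂⠂
⠀⠿⠿⣾⠂⠂⠂
⠀⠿⠿⠂⠂⠂⠂
⠀⠿⠿⠿⠿⠿⠿
⠿⠿⠿⠿⠿⠿⠿

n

⠀⠀⠀⠀⠀⠀⠀
⠀⠿⠿⠶⠂⠂⠀
⠀⠿⠿⠂⠂⠂⠀
⠀⠂⠂⣾⠂⠂⠂
⠀⠿⠿⠂⠂⠂⠂
⠀⠿⠿⠂⠂⠂⠂
⠀⠿⠿⠿⠿⠿⠿

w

⠀⠀⠀⠀⠀⠀⠀
⠀⠂⠿⠿⠶⠂⠂
⠀⠛⠿⠿⠂⠂⠂
⠀⠂⠂⣾⠂⠂⠂
⠀⠿⠿⠿⠂⠂⠂
⠀⠿⠿⠿⠂⠂⠂
⠀⠀⠿⠿⠿⠿⠿

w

⠀⠀⠀⠀⠀⠀⠀
⠀⠂⠂⠿⠿⠶⠂
⠀⠛⠛⠿⠿⠂⠂
⠀⠂⠂⣾⠂⠂⠂
⠀⠿⠿⠿⠿⠂⠂
⠀⠿⠿⠿⠿⠂⠂
⠀⠀⠀⠿⠿⠿⠿

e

⠀⠀⠀⠀⠀⠀⠀
⠂⠂⠿⠿⠶⠂⠂
⠛⠛⠿⠿⠂⠂⠂
⠂⠂⠂⣾⠂⠂⠂
⠿⠿⠿⠿⠂⠂⠂
⠿⠿⠿⠿⠂⠂⠂
⠀⠀⠿⠿⠿⠿⠿

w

⠀⠀⠀⠀⠀⠀⠀
⠀⠂⠂⠿⠿⠶⠂
⠀⠛⠛⠿⠿⠂⠂
⠀⠂⠂⣾⠂⠂⠂
⠀⠿⠿⠿⠿⠂⠂
⠀⠿⠿⠿⠿⠂⠂
⠀⠀⠀⠿⠿⠿⠿

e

⠀⠀⠀⠀⠀⠀⠀
⠂⠂⠿⠿⠶⠂⠂
⠛⠛⠿⠿⠂⠂⠂
⠂⠂⠂⣾⠂⠂⠂
⠿⠿⠿⠿⠂⠂⠂
⠿⠿⠿⠿⠂⠂⠂
⠀⠀⠿⠿⠿⠿⠿

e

⠀⠀⠀⠀⠀⠀⠀
⠂⠿⠿⠶⠂⠂⠀
⠛⠿⠿⠂⠂⠂⠀
⠂⠂⠂⣾⠂⠂⠂
⠿⠿⠿⠂⠂⠂⠂
⠿⠿⠿⠂⠂⠂⠂
⠀⠿⠿⠿⠿⠿⠿

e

⠀⠀⠀⠀⠀⠀⠀
⠿⠿⠶⠂⠂⠂⠀
⠿⠿⠂⠂⠂⠂⠀
⠂⠂⠂⣾⠂⠂⠂
⠿⠿⠂⠂⠂⠂⠂
⠿⠿⠂⠂⠂⠂⠂
⠿⠿⠿⠿⠿⠿⠿

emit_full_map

⠂⠂⠿⠿⠶⠂⠂⠂⠀
⠛⠛⠿⠿⠂⠂⠂⠂⠀
⠂⠂⠂⠂⠂⣾⠂⠂⠂
⠿⠿⠿⠿⠂⠂⠂⠂⠂
⠿⠿⠿⠿⠂⠂⠂⠂⠂
⠀⠀⠿⠿⠿⠿⠿⠿⠿

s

⠿⠿⠶⠂⠂⠂⠀
⠿⠿⠂⠂⠂⠂⠀
⠂⠂⠂⠂⠂⠂⠂
⠿⠿⠂⣾⠂⠂⠂
⠿⠿⠂⠂⠂⠂⠂
⠿⠿⠿⠿⠿⠿⠿
⠿⠿⠿⠿⠿⠿⠿

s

⠿⠿⠂⠂⠂⠂⠀
⠂⠂⠂⠂⠂⠂⠂
⠿⠿⠂⠂⠂⠂⠂
⠿⠿⠂⣾⠂⠂⠂
⠿⠿⠿⠿⠿⠿⠿
⠿⠿⠿⠿⠿⠿⠿
⠿⠿⠿⠿⠿⠿⠿

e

⠿⠂⠂⠂⠂⠀⠀
⠂⠂⠂⠂⠂⠂⠀
⠿⠂⠂⠂⠂⠂⠀
⠿⠂⠂⣾⠂⠂⠀
⠿⠿⠿⠿⠿⠿⠀
⠿⠿⠿⠿⠿⠿⠿
⠿⠿⠿⠿⠿⠿⠿

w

⠿⠿⠂⠂⠂⠂⠀
⠂⠂⠂⠂⠂⠂⠂
⠿⠿⠂⠂⠂⠂⠂
⠿⠿⠂⣾⠂⠂⠂
⠿⠿⠿⠿⠿⠿⠿
⠿⠿⠿⠿⠿⠿⠿
⠿⠿⠿⠿⠿⠿⠿

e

⠿⠂⠂⠂⠂⠀⠀
⠂⠂⠂⠂⠂⠂⠀
⠿⠂⠂⠂⠂⠂⠀
⠿⠂⠂⣾⠂⠂⠀
⠿⠿⠿⠿⠿⠿⠀
⠿⠿⠿⠿⠿⠿⠿
⠿⠿⠿⠿⠿⠿⠿

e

⠂⠂⠂⠂⠀⠀⠀
⠂⠂⠂⠂⠂⠂⠀
⠂⠂⠂⠂⠂⠂⠀
⠂⠂⠂⣾⠂⠂⠀
⠿⠿⠿⠿⠿⠿⠀
⠿⠿⠿⠿⠿⠿⠿
⠿⠿⠿⠿⠿⠿⠿

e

⠂⠂⠂⠀⠀⠀⠀
⠂⠂⠂⠂⠂⠿⠀
⠂⠂⠂⠂⠂⠿⠀
⠂⠂⠂⣾⠂⠿⠀
⠿⠿⠿⠿⠿⠿⠀
⠿⠿⠿⠿⠿⠿⠿
⠿⠿⠿⠿⠿⠿⠿

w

⠂⠂⠂⠂⠀⠀⠀
⠂⠂⠂⠂⠂⠂⠿
⠂⠂⠂⠂⠂⠂⠿
⠂⠂⠂⣾⠂⠂⠿
⠿⠿⠿⠿⠿⠿⠿
⠿⠿⠿⠿⠿⠿⠿
⠿⠿⠿⠿⠿⠿⠿

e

⠂⠂⠂⠀⠀⠀⠀
⠂⠂⠂⠂⠂⠿⠀
⠂⠂⠂⠂⠂⠿⠀
⠂⠂⠂⣾⠂⠿⠀
⠿⠿⠿⠿⠿⠿⠀
⠿⠿⠿⠿⠿⠿⠿
⠿⠿⠿⠿⠿⠿⠿

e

⠂⠂⠀⠀⠀⠀⠿
⠂⠂⠂⠂⠿⠿⠿
⠂⠂⠂⠂⠿⠿⠿
⠂⠂⠂⣾⠿⠿⠿
⠿⠿⠿⠿⠿⠿⠿
⠿⠿⠿⠿⠿⠿⠿
⠿⠿⠿⠿⠿⠿⠿

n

⠂⠂⠀⠀⠀⠀⠿
⠂⠂⠂⠂⠿⠿⠿
⠂⠂⠂⠂⠿⠿⠿
⠂⠂⠂⣾⠿⠿⠿
⠂⠂⠂⠂⠿⠿⠿
⠿⠿⠿⠿⠿⠿⠿
⠿⠿⠿⠿⠿⠿⠿

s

⠂⠂⠂⠂⠿⠿⠿
⠂⠂⠂⠂⠿⠿⠿
⠂⠂⠂⠂⠿⠿⠿
⠂⠂⠂⣾⠿⠿⠿
⠿⠿⠿⠿⠿⠿⠿
⠿⠿⠿⠿⠿⠿⠿
⠿⠿⠿⠿⠿⠿⠿

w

⠂⠂⠂⠂⠂⠿⠿
⠂⠂⠂⠂⠂⠿⠿
⠂⠂⠂⠂⠂⠿⠿
⠂⠂⠂⣾⠂⠿⠿
⠿⠿⠿⠿⠿⠿⠿
⠿⠿⠿⠿⠿⠿⠿
⠿⠿⠿⠿⠿⠿⠿

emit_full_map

⠂⠂⠿⠿⠶⠂⠂⠂⠀⠀⠀⠀
⠛⠛⠿⠿⠂⠂⠂⠂⠂⠂⠿⠿
⠂⠂⠂⠂⠂⠂⠂⠂⠂⠂⠿⠿
⠿⠿⠿⠿⠂⠂⠂⠂⠂⠂⠿⠿
⠿⠿⠿⠿⠂⠂⠂⠂⣾⠂⠿⠿
⠀⠀⠿⠿⠿⠿⠿⠿⠿⠿⠿⠿


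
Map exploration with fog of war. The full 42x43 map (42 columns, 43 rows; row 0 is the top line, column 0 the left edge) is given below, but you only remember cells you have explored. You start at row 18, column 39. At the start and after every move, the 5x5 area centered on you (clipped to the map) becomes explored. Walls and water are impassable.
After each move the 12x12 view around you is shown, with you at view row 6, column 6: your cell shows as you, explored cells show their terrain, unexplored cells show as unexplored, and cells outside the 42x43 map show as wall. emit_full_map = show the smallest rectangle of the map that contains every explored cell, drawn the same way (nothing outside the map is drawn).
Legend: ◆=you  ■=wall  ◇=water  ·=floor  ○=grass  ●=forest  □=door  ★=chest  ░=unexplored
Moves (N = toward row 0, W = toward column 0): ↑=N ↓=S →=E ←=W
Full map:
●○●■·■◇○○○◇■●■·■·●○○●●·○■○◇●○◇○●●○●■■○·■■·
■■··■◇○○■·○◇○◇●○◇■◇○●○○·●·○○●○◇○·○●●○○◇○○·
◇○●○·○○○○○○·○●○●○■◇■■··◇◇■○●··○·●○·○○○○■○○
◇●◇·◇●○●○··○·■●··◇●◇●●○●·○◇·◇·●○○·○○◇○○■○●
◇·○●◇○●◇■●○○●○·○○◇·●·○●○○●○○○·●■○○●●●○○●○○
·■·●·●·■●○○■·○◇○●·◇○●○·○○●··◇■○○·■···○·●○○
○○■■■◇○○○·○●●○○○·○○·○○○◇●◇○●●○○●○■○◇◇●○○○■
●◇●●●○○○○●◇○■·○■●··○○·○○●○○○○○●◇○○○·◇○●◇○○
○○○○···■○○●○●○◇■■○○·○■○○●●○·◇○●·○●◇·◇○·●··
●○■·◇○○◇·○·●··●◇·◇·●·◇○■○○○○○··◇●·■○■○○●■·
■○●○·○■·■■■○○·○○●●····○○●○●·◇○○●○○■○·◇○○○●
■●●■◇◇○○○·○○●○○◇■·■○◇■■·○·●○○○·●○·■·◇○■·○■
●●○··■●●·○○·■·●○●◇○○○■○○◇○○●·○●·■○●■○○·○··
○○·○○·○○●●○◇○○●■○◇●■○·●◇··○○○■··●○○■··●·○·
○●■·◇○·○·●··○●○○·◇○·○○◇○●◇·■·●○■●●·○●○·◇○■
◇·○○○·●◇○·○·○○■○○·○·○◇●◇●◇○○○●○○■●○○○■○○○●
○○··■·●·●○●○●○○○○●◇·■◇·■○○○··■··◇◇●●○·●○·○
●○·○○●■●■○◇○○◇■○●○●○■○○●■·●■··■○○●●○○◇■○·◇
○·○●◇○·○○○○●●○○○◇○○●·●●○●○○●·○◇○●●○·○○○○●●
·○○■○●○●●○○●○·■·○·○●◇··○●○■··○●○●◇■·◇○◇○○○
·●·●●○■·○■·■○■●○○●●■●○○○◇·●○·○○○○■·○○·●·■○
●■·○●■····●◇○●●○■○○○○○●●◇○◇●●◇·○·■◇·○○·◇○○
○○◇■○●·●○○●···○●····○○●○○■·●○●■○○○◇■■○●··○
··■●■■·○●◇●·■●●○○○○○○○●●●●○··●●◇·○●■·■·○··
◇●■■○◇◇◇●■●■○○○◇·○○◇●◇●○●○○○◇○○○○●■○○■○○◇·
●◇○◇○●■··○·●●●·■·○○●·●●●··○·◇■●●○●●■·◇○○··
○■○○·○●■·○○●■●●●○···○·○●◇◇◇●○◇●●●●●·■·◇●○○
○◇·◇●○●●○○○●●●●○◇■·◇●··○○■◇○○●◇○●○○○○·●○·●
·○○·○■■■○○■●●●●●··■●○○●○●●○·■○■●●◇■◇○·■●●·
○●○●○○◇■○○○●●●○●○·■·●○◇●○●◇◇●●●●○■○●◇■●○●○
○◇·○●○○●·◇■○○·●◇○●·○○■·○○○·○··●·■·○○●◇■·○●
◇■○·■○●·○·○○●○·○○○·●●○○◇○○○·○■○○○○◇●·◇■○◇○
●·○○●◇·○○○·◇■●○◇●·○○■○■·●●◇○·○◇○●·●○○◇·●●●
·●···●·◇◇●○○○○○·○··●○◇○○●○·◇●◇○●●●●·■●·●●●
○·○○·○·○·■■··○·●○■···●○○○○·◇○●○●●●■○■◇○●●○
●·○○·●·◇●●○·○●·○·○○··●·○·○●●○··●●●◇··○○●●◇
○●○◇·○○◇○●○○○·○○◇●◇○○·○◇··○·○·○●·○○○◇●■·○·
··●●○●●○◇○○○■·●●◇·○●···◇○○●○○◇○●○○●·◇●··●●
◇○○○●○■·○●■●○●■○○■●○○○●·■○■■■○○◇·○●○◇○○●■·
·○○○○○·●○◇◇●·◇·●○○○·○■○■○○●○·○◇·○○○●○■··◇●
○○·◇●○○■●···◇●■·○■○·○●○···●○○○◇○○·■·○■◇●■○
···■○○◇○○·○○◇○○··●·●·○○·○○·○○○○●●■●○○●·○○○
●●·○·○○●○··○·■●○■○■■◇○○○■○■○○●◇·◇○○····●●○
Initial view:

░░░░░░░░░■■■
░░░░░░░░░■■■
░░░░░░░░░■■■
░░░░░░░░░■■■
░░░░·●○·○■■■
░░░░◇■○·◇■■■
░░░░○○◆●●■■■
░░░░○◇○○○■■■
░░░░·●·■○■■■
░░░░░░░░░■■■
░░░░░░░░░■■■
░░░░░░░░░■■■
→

░░░░░░░░■■■■
░░░░░░░░■■■■
░░░░░░░░■■■■
░░░░░░░░■■■■
░░░·●○·○■■■■
░░░◇■○·◇■■■■
░░░○○○◆●■■■■
░░░○◇○○○■■■■
░░░·●·■○■■■■
░░░░░░░░■■■■
░░░░░░░░■■■■
░░░░░░░░■■■■

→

░░░░░░░■■■■■
░░░░░░░■■■■■
░░░░░░░■■■■■
░░░░░░░■■■■■
░░·●○·○■■■■■
░░◇■○·◇■■■■■
░░○○○●◆■■■■■
░░○◇○○○■■■■■
░░·●·■○■■■■■
░░░░░░░■■■■■
░░░░░░░■■■■■
░░░░░░░■■■■■

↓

░░░░░░░■■■■■
░░░░░░░■■■■■
░░░░░░░■■■■■
░░·●○·○■■■■■
░░◇■○·◇■■■■■
░░○○○●●■■■■■
░░○◇○○◆■■■■■
░░·●·■○■■■■■
░░░░◇○○■■■■■
░░░░░░░■■■■■
░░░░░░░■■■■■
░░░░░░░■■■■■

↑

░░░░░░░■■■■■
░░░░░░░■■■■■
░░░░░░░■■■■■
░░░░░░░■■■■■
░░·●○·○■■■■■
░░◇■○·◇■■■■■
░░○○○●◆■■■■■
░░○◇○○○■■■■■
░░·●·■○■■■■■
░░░░◇○○■■■■■
░░░░░░░■■■■■
░░░░░░░■■■■■

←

░░░░░░░░■■■■
░░░░░░░░■■■■
░░░░░░░░■■■■
░░░░░░░░■■■■
░░░·●○·○■■■■
░░░◇■○·◇■■■■
░░░○○○◆●■■■■
░░░○◇○○○■■■■
░░░·●·■○■■■■
░░░░░◇○○■■■■
░░░░░░░░■■■■
░░░░░░░░■■■■

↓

░░░░░░░░■■■■
░░░░░░░░■■■■
░░░░░░░░■■■■
░░░·●○·○■■■■
░░░◇■○·◇■■■■
░░░○○○●●■■■■
░░░○◇○◆○■■■■
░░░·●·■○■■■■
░░░░·◇○○■■■■
░░░░░░░░■■■■
░░░░░░░░■■■■
░░░░░░░░■■■■

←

░░░░░░░░░■■■
░░░░░░░░░■■■
░░░░░░░░░■■■
░░░░·●○·○■■■
░░░░◇■○·◇■■■
░░░░○○○●●■■■
░░░░○◇◆○○■■■
░░░░·●·■○■■■
░░░░○·◇○○■■■
░░░░░░░░░■■■
░░░░░░░░░■■■
░░░░░░░░░■■■

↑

░░░░░░░░░■■■
░░░░░░░░░■■■
░░░░░░░░░■■■
░░░░░░░░░■■■
░░░░·●○·○■■■
░░░░◇■○·◇■■■
░░░░○○◆●●■■■
░░░░○◇○○○■■■
░░░░·●·■○■■■
░░░░○·◇○○■■■
░░░░░░░░░■■■
░░░░░░░░░■■■

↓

░░░░░░░░░■■■
░░░░░░░░░■■■
░░░░░░░░░■■■
░░░░·●○·○■■■
░░░░◇■○·◇■■■
░░░░○○○●●■■■
░░░░○◇◆○○■■■
░░░░·●·■○■■■
░░░░○·◇○○■■■
░░░░░░░░░■■■
░░░░░░░░░■■■
░░░░░░░░░■■■

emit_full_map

·●○·○
◇■○·◇
○○○●●
○◇◆○○
·●·■○
○·◇○○

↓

░░░░░░░░░■■■
░░░░░░░░░■■■
░░░░·●○·○■■■
░░░░◇■○·◇■■■
░░░░○○○●●■■■
░░░░○◇○○○■■■
░░░░·●◆■○■■■
░░░░○·◇○○■■■
░░░░○●··○■■■
░░░░░░░░░■■■
░░░░░░░░░■■■
░░░░░░░░░■■■

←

░░░░░░░░░░■■
░░░░░░░░░░■■
░░░░░·●○·○■■
░░░░░◇■○·◇■■
░░░░○○○○●●■■
░░░░◇○◇○○○■■
░░░░○·◆·■○■■
░░░░○○·◇○○■■
░░░░■○●··○■■
░░░░░░░░░░■■
░░░░░░░░░░■■
░░░░░░░░░░■■

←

░░░░░░░░░░░■
░░░░░░░░░░░■
░░░░░░·●○·○■
░░░░░░◇■○·◇■
░░░░·○○○○●●■
░░░░·◇○◇○○○■
░░░░○○◆●·■○■
░░░░·○○·◇○○■
░░░░■■○●··○■
░░░░░░░░░░░■
░░░░░░░░░░░■
░░░░░░░░░░░■

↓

░░░░░░░░░░░■
░░░░░░·●○·○■
░░░░░░◇■○·◇■
░░░░·○○○○●●■
░░░░·◇○◇○○○■
░░░░○○·●·■○■
░░░░·○◆·◇○○■
░░░░■■○●··○■
░░░░■·■·○░░■
░░░░░░░░░░░■
░░░░░░░░░░░■
░░░░░░░░░░░■

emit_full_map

░░·●○·○
░░◇■○·◇
·○○○○●●
·◇○◇○○○
○○·●·■○
·○◆·◇○○
■■○●··○
■·■·○░░

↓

░░░░░░·●○·○■
░░░░░░◇■○·◇■
░░░░·○○○○●●■
░░░░·◇○◇○○○■
░░░░○○·●·■○■
░░░░·○○·◇○○■
░░░░■■◆●··○■
░░░░■·■·○░░■
░░░░○○■○○░░■
░░░░░░░░░░░■
░░░░░░░░░░░■
░░░░░░░░░░░■

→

░░░░░·●○·○■■
░░░░░◇■○·◇■■
░░░·○○○○●●■■
░░░·◇○◇○○○■■
░░░○○·●·■○■■
░░░·○○·◇○○■■
░░░■■○◆··○■■
░░░■·■·○·░■■
░░░○○■○○◇░■■
░░░░░░░░░░■■
░░░░░░░░░░■■
░░░░░░░░░░■■

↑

░░░░░░░░░░■■
░░░░░·●○·○■■
░░░░░◇■○·◇■■
░░░·○○○○●●■■
░░░·◇○◇○○○■■
░░░○○·●·■○■■
░░░·○○◆◇○○■■
░░░■■○●··○■■
░░░■·■·○·░■■
░░░○○■○○◇░■■
░░░░░░░░░░■■
░░░░░░░░░░■■

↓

░░░░░·●○·○■■
░░░░░◇■○·◇■■
░░░·○○○○●●■■
░░░·◇○◇○○○■■
░░░○○·●·■○■■
░░░·○○·◇○○■■
░░░■■○◆··○■■
░░░■·■·○·░■■
░░░○○■○○◇░■■
░░░░░░░░░░■■
░░░░░░░░░░■■
░░░░░░░░░░■■

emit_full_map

░░·●○·○
░░◇■○·◇
·○○○○●●
·◇○◇○○○
○○·●·■○
·○○·◇○○
■■○◆··○
■·■·○·░
○○■○○◇░

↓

░░░░░◇■○·◇■■
░░░·○○○○●●■■
░░░·◇○◇○○○■■
░░░○○·●·■○■■
░░░·○○·◇○○■■
░░░■■○●··○■■
░░░■·■◆○·░■■
░░░○○■○○◇░■■
░░░░·◇○○·░■■
░░░░░░░░░░■■
░░░░░░░░░░■■
░░░░░░░░░░■■

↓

░░░·○○○○●●■■
░░░·◇○◇○○○■■
░░░○○·●·■○■■
░░░·○○·◇○○■■
░░░■■○●··○■■
░░░■·■·○·░■■
░░░○○■◆○◇░■■
░░░░·◇○○·░■■
░░░░■·◇●○░■■
░░░░░░░░░░■■
░░░░░░░░░░■■
░░░░░░░░░░■■

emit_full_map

░░·●○·○
░░◇■○·◇
·○○○○●●
·◇○◇○○○
○○·●·■○
·○○·◇○○
■■○●··○
■·■·○·░
○○■◆○◇░
░·◇○○·░
░■·◇●○░
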